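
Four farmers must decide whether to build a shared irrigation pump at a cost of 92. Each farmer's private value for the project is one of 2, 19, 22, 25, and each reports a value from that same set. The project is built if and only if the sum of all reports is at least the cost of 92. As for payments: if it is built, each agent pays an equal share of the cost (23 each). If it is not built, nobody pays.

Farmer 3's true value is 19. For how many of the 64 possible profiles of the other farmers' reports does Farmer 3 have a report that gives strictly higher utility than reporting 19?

1

Others report (25, 25, 25): truth gives -4; report 2 gives 0 > -4. Violating.
Others report (2, 2, 2): truth gives 0; no alternative beats it.
Others report (2, 2, 19): truth gives 0; no alternative beats it.
(Checking all 64 profiles: 1 has a profitable deviation, 63 do not.)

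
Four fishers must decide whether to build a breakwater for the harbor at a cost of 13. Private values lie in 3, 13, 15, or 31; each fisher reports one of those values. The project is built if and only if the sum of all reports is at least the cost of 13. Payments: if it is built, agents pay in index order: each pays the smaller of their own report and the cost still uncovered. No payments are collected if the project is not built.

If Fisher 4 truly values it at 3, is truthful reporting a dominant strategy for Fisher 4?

Check each profile of the others' reports and compare truth against every alternative report.
Others report (3, 3, 3): truth gives 0, best alternative gives -1.
Others report (3, 3, 13): truth gives 3, best alternative gives 3.
Others report (3, 3, 15): truth gives 3, best alternative gives 3.
Others report (3, 3, 31): truth gives 3, best alternative gives 3.
Others report (3, 13, 3): truth gives 3, best alternative gives 3.
Others report (3, 13, 13): truth gives 3, best alternative gives 3.
(Remaining 58 profiles checked similarly; truth is weakly best in each.)
In every case the truthful report is at least as good as any alternative, so it is a dominant strategy.

Yes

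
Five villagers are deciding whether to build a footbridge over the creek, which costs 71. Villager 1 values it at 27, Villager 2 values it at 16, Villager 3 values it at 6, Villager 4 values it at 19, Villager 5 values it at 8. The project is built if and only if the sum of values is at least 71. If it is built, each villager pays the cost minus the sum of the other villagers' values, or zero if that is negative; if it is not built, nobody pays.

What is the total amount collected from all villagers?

51

Total value 76 ≥ cost 71, so it is built.
Villager 1: others sum to 49; max(0, 71 - 49) = 22.
Villager 2: others sum to 60; max(0, 71 - 60) = 11.
Villager 3: others sum to 70; max(0, 71 - 70) = 1.
Villager 4: others sum to 57; max(0, 71 - 57) = 14.
Villager 5: others sum to 68; max(0, 71 - 68) = 3.
Total collected = 22 + 11 + 1 + 14 + 3 = 51.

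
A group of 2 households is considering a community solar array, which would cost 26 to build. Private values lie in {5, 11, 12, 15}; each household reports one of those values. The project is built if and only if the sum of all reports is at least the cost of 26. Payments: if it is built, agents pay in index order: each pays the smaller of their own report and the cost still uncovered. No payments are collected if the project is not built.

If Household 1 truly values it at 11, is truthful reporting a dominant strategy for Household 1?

Check each profile of the others' reports and compare truth against every alternative report.
Others report (5): truth gives 0, best alternative gives 0.
Others report (11): truth gives 0, best alternative gives 0.
Others report (12): truth gives 0, best alternative gives 0.
Others report (15): truth gives 0, best alternative gives 0.
In every case the truthful report is at least as good as any alternative, so it is a dominant strategy.

Yes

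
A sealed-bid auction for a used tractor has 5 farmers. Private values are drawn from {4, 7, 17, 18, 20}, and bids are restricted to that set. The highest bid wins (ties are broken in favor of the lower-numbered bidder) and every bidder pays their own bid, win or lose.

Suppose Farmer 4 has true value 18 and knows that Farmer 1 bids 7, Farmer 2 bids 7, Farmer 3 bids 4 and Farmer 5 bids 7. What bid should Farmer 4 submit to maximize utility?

Bid 4: loses but pays 4, utility -4.
Bid 7: loses but pays 7, utility -7.
Bid 17: wins, pays 17, utility 18 - 17 = 1.
Bid 18: wins, pays 18, utility 18 - 18 = 0.
Bid 20: wins, pays 20, utility 18 - 20 = -2.
The best choice is 17 with utility 1.

17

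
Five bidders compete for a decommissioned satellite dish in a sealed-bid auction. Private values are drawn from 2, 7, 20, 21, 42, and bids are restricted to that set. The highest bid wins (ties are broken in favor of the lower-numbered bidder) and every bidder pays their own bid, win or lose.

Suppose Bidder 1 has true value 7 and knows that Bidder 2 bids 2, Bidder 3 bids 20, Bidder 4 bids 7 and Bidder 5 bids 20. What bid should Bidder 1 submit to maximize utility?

Bid 2: loses but pays 2, utility -2.
Bid 7: loses but pays 7, utility -7.
Bid 20: wins, pays 20, utility 7 - 20 = -13.
Bid 21: wins, pays 21, utility 7 - 21 = -14.
Bid 42: wins, pays 42, utility 7 - 42 = -35.
The best choice is 2 with utility -2.

2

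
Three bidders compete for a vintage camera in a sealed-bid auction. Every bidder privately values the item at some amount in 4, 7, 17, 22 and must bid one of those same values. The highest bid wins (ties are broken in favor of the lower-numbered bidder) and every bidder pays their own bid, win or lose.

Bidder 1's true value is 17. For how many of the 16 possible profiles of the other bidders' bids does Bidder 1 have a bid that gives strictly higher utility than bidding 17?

11

Others bid (4, 4): truth gives 0; bid 4 gives 13 > 0. Violating.
Others bid (4, 7): truth gives 0; bid 7 gives 10 > 0. Violating.
Others bid (4, 22): truth gives -17; bid 4 gives -4 > -17. Violating.
Others bid (7, 4): truth gives 0; bid 7 gives 10 > 0. Violating.
Others bid (4, 17): truth gives 0; no alternative beats it.
Others bid (7, 17): truth gives 0; no alternative beats it.
(Checking all 16 profiles: 11 have a profitable deviation, 5 do not.)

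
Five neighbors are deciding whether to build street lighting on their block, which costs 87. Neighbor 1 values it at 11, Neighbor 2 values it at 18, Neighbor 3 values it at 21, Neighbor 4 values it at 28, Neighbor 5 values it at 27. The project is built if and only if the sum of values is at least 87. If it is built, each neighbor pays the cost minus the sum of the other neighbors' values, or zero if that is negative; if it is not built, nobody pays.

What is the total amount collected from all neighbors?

Total value 105 ≥ cost 87, so it is built.
Neighbor 1: others sum to 94; max(0, 87 - 94) = 0.
Neighbor 2: others sum to 87; max(0, 87 - 87) = 0.
Neighbor 3: others sum to 84; max(0, 87 - 84) = 3.
Neighbor 4: others sum to 77; max(0, 87 - 77) = 10.
Neighbor 5: others sum to 78; max(0, 87 - 78) = 9.
Total collected = 0 + 0 + 3 + 10 + 9 = 22.

22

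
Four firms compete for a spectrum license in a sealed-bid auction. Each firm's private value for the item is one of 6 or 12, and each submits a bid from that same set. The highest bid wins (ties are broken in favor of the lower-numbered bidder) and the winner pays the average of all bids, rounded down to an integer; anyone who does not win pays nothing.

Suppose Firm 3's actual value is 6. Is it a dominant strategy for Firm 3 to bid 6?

Yes

Check each profile of the others' bids and compare truth against every alternative bid.
Others bid (6, 6, 12): truth gives 0, best alternative gives -3.
Others bid (6, 6, 6): truth gives 0, best alternative gives -1.
Others bid (6, 12, 6): truth gives 0, best alternative gives 0.
Others bid (6, 12, 12): truth gives 0, best alternative gives 0.
Others bid (12, 6, 6): truth gives 0, best alternative gives 0.
Others bid (12, 6, 12): truth gives 0, best alternative gives 0.
(Remaining 2 profiles checked similarly; truth is weakly best in each.)
In every case the truthful bid is at least as good as any alternative, so it is a dominant strategy.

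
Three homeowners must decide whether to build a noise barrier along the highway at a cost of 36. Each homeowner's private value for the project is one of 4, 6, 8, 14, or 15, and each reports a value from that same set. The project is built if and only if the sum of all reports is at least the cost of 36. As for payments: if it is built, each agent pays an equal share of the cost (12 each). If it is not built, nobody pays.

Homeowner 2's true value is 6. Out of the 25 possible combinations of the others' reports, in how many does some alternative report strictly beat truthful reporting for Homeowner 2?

1

Others report (15, 15): truth gives -6; report 4 gives 0 > -6. Violating.
Others report (4, 4): truth gives 0; no alternative beats it.
Others report (4, 6): truth gives 0; no alternative beats it.
(Checking all 25 profiles: 1 has a profitable deviation, 24 do not.)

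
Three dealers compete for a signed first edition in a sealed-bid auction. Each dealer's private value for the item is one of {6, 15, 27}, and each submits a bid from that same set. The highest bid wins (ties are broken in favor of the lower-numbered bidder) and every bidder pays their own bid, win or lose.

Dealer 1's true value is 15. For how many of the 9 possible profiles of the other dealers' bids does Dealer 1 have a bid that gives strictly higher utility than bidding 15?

Others bid (6, 6): truth gives 0; bid 6 gives 9 > 0. Violating.
Others bid (6, 27): truth gives -15; bid 6 gives -6 > -15. Violating.
Others bid (15, 27): truth gives -15; bid 6 gives -6 > -15. Violating.
Others bid (27, 6): truth gives -15; bid 6 gives -6 > -15. Violating.
Others bid (6, 15): truth gives 0; no alternative beats it.
Others bid (15, 6): truth gives 0; no alternative beats it.
(Checking all 9 profiles: 6 have a profitable deviation, 3 do not.)

6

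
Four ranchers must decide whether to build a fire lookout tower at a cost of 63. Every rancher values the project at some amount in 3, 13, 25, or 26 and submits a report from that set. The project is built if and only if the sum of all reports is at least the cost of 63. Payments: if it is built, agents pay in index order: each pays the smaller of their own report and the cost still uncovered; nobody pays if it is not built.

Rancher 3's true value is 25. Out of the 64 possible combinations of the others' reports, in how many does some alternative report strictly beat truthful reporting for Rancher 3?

Others report (3, 25, 25): truth gives 0; report 13 gives 12 > 0. Violating.
Others report (3, 25, 26): truth gives 0; report 13 gives 12 > 0. Violating.
Others report (3, 26, 25): truth gives 0; report 13 gives 12 > 0. Violating.
Others report (3, 26, 26): truth gives 0; report 13 gives 12 > 0. Violating.
Others report (3, 3, 3): truth gives 0; no alternative beats it.
Others report (3, 3, 13): truth gives 0; no alternative beats it.
(Checking all 64 profiles: 34 have a profitable deviation, 30 do not.)

34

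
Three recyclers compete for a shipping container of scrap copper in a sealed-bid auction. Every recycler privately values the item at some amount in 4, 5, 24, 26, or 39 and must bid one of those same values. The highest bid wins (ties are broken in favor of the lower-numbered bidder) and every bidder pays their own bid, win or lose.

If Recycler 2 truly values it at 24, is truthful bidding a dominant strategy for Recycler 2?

No

Consider the case where Recycler 1 bids 4 and Recycler 3 bids 4.
Truthful bid 24: wins, pays 24, utility 24 - 24 = 0.
Bid 5 instead: wins, pays 5, utility 24 - 5 = 19.
Since 19 > 0, bidding 5 is strictly better here, so truthful bidding is not dominant.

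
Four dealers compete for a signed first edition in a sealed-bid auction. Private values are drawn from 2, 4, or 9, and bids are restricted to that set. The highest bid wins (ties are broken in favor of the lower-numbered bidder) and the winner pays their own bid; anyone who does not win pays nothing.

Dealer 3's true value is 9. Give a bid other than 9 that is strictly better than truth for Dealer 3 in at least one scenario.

Suppose Dealer 1 bids 2, Dealer 2 bids 2 and Dealer 4 bids 2.
Bid 9: wins, pays 9, utility 9 - 9 = 0.
Bid 4: wins, pays 4, utility 9 - 4 = 5.
So bidding 4 beats truth here (5 > 0).

4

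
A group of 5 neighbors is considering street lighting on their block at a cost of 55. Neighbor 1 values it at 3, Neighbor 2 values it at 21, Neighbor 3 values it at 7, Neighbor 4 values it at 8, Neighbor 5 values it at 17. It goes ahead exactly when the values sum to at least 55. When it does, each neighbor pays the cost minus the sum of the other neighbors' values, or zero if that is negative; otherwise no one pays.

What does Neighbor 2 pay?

Total value 56 ≥ cost 55, so the project is built.
The other neighbors' values sum to 35.
Cost minus that sum is 55 - 35 = 20.

20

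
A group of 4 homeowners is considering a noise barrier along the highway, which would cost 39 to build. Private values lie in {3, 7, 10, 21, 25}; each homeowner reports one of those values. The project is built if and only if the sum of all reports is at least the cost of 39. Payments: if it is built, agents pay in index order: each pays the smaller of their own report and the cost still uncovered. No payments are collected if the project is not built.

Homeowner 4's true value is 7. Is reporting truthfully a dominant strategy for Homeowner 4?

Yes

Check each profile of the others' reports and compare truth against every alternative report.
Others report (3, 21, 21): truth gives 7, best alternative gives 7.
Others report (3, 21, 25): truth gives 7, best alternative gives 7.
Others report (3, 25, 21): truth gives 7, best alternative gives 7.
Others report (3, 25, 25): truth gives 7, best alternative gives 7.
Others report (7, 7, 25): truth gives 7, best alternative gives 7.
Others report (7, 10, 25): truth gives 7, best alternative gives 7.
(Remaining 119 profiles checked similarly; truth is weakly best in each.)
In every case the truthful report is at least as good as any alternative, so it is a dominant strategy.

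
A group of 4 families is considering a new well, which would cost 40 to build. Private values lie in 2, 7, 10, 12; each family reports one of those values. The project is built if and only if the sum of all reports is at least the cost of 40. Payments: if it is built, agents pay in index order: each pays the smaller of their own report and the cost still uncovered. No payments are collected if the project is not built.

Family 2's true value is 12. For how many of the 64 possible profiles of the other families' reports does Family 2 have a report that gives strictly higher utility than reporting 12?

11

Others report (7, 12, 12): truth gives 0; report 10 gives 2 > 0. Violating.
Others report (10, 10, 10): truth gives 0; report 10 gives 2 > 0. Violating.
Others report (10, 10, 12): truth gives 0; report 10 gives 2 > 0. Violating.
Others report (10, 12, 10): truth gives 0; report 10 gives 2 > 0. Violating.
Others report (2, 2, 2): truth gives 0; no alternative beats it.
Others report (2, 2, 7): truth gives 0; no alternative beats it.
(Checking all 64 profiles: 11 have a profitable deviation, 53 do not.)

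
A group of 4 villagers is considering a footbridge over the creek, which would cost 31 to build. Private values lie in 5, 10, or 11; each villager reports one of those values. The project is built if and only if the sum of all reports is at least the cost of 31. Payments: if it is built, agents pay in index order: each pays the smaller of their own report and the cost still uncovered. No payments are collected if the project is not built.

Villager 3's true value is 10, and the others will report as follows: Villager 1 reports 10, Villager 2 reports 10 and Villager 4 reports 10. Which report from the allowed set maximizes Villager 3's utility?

Report 5: project built, pays 5, utility 10 - 5 = 5.
Report 10: project built, pays 10, utility 10 - 10 = 0.
Report 11: project built, pays 11, utility 10 - 11 = -1.
The best choice is 5 with utility 5.

5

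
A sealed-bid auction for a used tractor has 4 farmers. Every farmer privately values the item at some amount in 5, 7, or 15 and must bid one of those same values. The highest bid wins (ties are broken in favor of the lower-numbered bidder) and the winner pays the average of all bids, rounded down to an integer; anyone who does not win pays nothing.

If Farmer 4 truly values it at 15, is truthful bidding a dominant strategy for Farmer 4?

Consider the case where Farmer 1 bids 5, Farmer 2 bids 5 and Farmer 3 bids 5.
Truthful bid 15: wins, pays 7, utility 15 - 7 = 8.
Bid 7 instead: wins, pays 5, utility 15 - 5 = 10.
Since 10 > 8, bidding 7 is strictly better here, so truthful bidding is not dominant.

No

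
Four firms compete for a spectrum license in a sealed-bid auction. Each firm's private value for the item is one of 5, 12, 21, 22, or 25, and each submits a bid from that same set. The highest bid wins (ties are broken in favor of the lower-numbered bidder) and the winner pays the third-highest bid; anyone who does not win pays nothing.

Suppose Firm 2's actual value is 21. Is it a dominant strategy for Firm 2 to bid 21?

Consider the case where Firm 1 bids 5, Firm 3 bids 5 and Firm 4 bids 22.
Truthful bid 21: loses, pays 0, utility 0.
Bid 22 instead: wins, pays 5, utility 21 - 5 = 16.
Since 16 > 0, bidding 22 is strictly better here, so truthful bidding is not dominant.

No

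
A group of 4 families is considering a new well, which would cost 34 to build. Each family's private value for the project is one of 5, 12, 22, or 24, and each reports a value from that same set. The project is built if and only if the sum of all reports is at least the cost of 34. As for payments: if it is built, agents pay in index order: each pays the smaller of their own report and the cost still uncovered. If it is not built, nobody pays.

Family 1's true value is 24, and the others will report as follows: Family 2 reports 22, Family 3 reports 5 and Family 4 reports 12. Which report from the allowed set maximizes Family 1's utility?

5

Report 5: project built, pays 5, utility 24 - 5 = 19.
Report 12: project built, pays 12, utility 24 - 12 = 12.
Report 22: project built, pays 22, utility 24 - 22 = 2.
Report 24: project built, pays 24, utility 24 - 24 = 0.
The best choice is 5 with utility 19.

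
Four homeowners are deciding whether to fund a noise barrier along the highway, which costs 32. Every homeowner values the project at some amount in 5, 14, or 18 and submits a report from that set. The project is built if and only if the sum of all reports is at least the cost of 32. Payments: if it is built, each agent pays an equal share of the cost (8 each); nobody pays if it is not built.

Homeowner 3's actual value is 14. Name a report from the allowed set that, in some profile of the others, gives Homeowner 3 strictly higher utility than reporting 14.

18

Suppose Homeowner 1 reports 5, Homeowner 2 reports 5 and Homeowner 4 reports 5.
Report 14: project not built, utility 0.
Report 18: project built, pays 8, utility 14 - 8 = 6.
So reporting 18 beats truth here (6 > 0).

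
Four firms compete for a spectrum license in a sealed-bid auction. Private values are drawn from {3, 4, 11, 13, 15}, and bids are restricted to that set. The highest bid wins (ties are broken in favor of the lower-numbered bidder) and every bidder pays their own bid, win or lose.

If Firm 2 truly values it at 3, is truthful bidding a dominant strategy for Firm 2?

No

Consider the case where Firm 1 bids 3, Firm 3 bids 3 and Firm 4 bids 3.
Truthful bid 3: loses but pays 3, utility -3.
Bid 4 instead: wins, pays 4, utility 3 - 4 = -1.
Since -1 > -3, bidding 4 is strictly better here, so truthful bidding is not dominant.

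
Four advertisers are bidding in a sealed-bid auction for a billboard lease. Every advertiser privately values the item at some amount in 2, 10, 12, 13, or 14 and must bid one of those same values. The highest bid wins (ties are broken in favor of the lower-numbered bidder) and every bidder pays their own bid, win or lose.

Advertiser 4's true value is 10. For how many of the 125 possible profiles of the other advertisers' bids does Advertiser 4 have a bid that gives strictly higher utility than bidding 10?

Others bid (2, 2, 10): truth gives -10; bid 2 gives -2 > -10. Violating.
Others bid (2, 2, 12): truth gives -10; bid 2 gives -2 > -10. Violating.
Others bid (2, 2, 13): truth gives -10; bid 2 gives -2 > -10. Violating.
Others bid (2, 2, 14): truth gives -10; bid 2 gives -2 > -10. Violating.
Others bid (2, 2, 2): truth gives 0; no alternative beats it.
(Checking all 125 profiles: 124 have a profitable deviation, 1 does not.)

124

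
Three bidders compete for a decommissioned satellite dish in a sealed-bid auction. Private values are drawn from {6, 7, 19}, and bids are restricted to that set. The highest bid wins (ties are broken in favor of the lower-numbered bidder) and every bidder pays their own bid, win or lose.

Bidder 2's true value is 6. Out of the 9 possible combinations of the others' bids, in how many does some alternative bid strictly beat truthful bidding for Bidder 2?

Others bid (6, 6): truth gives -6; bid 7 gives -1 > -6. Violating.
Others bid (6, 7): truth gives -6; bid 7 gives -1 > -6. Violating.
Others bid (6, 19): truth gives -6; no alternative beats it.
Others bid (7, 6): truth gives -6; no alternative beats it.
(Checking all 9 profiles: 2 have a profitable deviation, 7 do not.)

2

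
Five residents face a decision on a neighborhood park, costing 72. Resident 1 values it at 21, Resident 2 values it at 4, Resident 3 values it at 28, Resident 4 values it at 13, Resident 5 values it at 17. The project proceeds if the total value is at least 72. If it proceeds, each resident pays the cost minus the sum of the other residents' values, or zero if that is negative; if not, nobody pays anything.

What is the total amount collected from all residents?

35

Total value 83 ≥ cost 72, so it is built.
Resident 1: others sum to 62; max(0, 72 - 62) = 10.
Resident 2: others sum to 79; max(0, 72 - 79) = 0.
Resident 3: others sum to 55; max(0, 72 - 55) = 17.
Resident 4: others sum to 70; max(0, 72 - 70) = 2.
Resident 5: others sum to 66; max(0, 72 - 66) = 6.
Total collected = 10 + 0 + 17 + 2 + 6 = 35.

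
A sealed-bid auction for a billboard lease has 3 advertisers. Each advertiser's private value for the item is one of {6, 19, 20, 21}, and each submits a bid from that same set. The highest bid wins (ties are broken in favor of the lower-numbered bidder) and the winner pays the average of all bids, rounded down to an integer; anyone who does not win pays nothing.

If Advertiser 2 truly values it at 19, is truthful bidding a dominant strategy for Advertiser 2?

No

Consider the case where Advertiser 1 bids 6 and Advertiser 3 bids 20.
Truthful bid 19: loses, pays 0, utility 0.
Bid 20 instead: wins, pays 15, utility 19 - 15 = 4.
Since 4 > 0, bidding 20 is strictly better here, so truthful bidding is not dominant.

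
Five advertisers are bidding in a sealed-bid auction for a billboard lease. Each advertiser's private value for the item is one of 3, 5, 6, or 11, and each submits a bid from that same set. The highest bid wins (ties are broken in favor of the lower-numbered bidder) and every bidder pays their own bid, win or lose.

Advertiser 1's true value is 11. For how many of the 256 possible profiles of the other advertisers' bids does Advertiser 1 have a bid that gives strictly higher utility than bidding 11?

Others bid (3, 3, 3, 3): truth gives 0; bid 3 gives 8 > 0. Violating.
Others bid (3, 3, 3, 5): truth gives 0; bid 5 gives 6 > 0. Violating.
Others bid (3, 3, 3, 6): truth gives 0; bid 6 gives 5 > 0. Violating.
Others bid (3, 3, 5, 3): truth gives 0; bid 5 gives 6 > 0. Violating.
Others bid (3, 3, 3, 11): truth gives 0; no alternative beats it.
Others bid (3, 3, 5, 11): truth gives 0; no alternative beats it.
(Checking all 256 profiles: 81 have a profitable deviation, 175 do not.)

81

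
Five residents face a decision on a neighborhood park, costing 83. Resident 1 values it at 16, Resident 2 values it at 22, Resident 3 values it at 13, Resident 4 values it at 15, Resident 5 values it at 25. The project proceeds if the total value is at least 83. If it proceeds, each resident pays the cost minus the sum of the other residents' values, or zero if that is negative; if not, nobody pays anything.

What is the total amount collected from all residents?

Total value 91 ≥ cost 83, so it is built.
Resident 1: others sum to 75; max(0, 83 - 75) = 8.
Resident 2: others sum to 69; max(0, 83 - 69) = 14.
Resident 3: others sum to 78; max(0, 83 - 78) = 5.
Resident 4: others sum to 76; max(0, 83 - 76) = 7.
Resident 5: others sum to 66; max(0, 83 - 66) = 17.
Total collected = 8 + 14 + 5 + 7 + 17 = 51.

51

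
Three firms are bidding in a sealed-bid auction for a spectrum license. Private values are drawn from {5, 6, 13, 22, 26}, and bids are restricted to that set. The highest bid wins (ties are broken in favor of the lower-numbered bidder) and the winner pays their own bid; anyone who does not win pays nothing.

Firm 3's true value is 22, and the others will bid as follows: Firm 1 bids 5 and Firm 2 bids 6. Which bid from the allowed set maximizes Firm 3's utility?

13

Bid 5: loses, pays 0, utility 0.
Bid 6: loses, pays 0, utility 0.
Bid 13: wins, pays 13, utility 22 - 13 = 9.
Bid 22: wins, pays 22, utility 22 - 22 = 0.
Bid 26: wins, pays 26, utility 22 - 26 = -4.
The best choice is 13 with utility 9.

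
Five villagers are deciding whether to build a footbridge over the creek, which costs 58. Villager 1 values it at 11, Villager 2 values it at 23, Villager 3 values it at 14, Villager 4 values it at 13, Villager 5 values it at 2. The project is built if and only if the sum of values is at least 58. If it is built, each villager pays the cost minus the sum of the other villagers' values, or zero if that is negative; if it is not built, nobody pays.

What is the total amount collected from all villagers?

Total value 63 ≥ cost 58, so it is built.
Villager 1: others sum to 52; max(0, 58 - 52) = 6.
Villager 2: others sum to 40; max(0, 58 - 40) = 18.
Villager 3: others sum to 49; max(0, 58 - 49) = 9.
Villager 4: others sum to 50; max(0, 58 - 50) = 8.
Villager 5: others sum to 61; max(0, 58 - 61) = 0.
Total collected = 6 + 18 + 9 + 8 + 0 = 41.

41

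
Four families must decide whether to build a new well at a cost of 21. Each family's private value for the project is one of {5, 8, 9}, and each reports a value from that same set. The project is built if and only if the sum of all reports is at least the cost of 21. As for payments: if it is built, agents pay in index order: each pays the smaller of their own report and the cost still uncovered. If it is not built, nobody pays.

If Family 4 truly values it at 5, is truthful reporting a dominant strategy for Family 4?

Check each profile of the others' reports and compare truth against every alternative report.
Others report (5, 5, 5): truth gives 0, best alternative gives -1.
Others report (5, 8, 8): truth gives 5, best alternative gives 5.
Others report (5, 8, 9): truth gives 5, best alternative gives 5.
Others report (5, 9, 8): truth gives 5, best alternative gives 5.
Others report (5, 9, 9): truth gives 5, best alternative gives 5.
Others report (8, 5, 8): truth gives 5, best alternative gives 5.
(Remaining 21 profiles checked similarly; truth is weakly best in each.)
In every case the truthful report is at least as good as any alternative, so it is a dominant strategy.

Yes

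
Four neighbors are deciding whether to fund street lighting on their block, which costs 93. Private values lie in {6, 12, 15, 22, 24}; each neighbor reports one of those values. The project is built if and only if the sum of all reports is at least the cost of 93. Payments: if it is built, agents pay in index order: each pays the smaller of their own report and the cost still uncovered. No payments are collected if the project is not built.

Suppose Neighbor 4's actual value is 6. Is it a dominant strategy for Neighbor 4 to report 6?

Check each profile of the others' reports and compare truth against every alternative report.
Others report (6, 6, 6): truth gives 0, best alternative gives 0.
Others report (6, 6, 12): truth gives 0, best alternative gives 0.
Others report (6, 6, 15): truth gives 0, best alternative gives 0.
Others report (6, 6, 22): truth gives 0, best alternative gives 0.
Others report (6, 6, 24): truth gives 0, best alternative gives 0.
Others report (6, 12, 6): truth gives 0, best alternative gives 0.
(Remaining 119 profiles checked similarly; truth is weakly best in each.)
In every case the truthful report is at least as good as any alternative, so it is a dominant strategy.

Yes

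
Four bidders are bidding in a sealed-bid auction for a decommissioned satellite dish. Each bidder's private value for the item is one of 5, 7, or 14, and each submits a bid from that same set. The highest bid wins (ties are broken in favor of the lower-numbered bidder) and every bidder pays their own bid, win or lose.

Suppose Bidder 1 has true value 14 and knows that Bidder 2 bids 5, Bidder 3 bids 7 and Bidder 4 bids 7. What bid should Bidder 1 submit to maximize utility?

7

Bid 5: loses but pays 5, utility -5.
Bid 7: wins, pays 7, utility 14 - 7 = 7.
Bid 14: wins, pays 14, utility 14 - 14 = 0.
The best choice is 7 with utility 7.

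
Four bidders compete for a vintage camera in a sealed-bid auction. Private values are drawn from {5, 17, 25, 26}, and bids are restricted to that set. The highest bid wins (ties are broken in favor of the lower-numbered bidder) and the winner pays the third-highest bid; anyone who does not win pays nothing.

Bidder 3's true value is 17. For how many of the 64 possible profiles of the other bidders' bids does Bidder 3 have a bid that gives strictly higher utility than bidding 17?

6

Others bid (5, 5, 25): truth gives 0; bid 25 gives 12 > 0. Violating.
Others bid (5, 5, 26): truth gives 0; bid 26 gives 12 > 0. Violating.
Others bid (5, 17, 5): truth gives 0; bid 25 gives 12 > 0. Violating.
Others bid (5, 25, 5): truth gives 0; bid 26 gives 12 > 0. Violating.
Others bid (5, 5, 5): truth gives 12; no alternative beats it.
Others bid (5, 5, 17): truth gives 12; no alternative beats it.
(Checking all 64 profiles: 6 have a profitable deviation, 58 do not.)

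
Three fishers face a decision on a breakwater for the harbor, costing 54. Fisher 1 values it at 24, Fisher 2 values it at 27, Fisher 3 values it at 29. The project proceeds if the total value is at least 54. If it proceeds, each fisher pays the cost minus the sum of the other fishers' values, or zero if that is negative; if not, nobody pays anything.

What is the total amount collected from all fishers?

4

Total value 80 ≥ cost 54, so it is built.
Fisher 1: others sum to 56; max(0, 54 - 56) = 0.
Fisher 2: others sum to 53; max(0, 54 - 53) = 1.
Fisher 3: others sum to 51; max(0, 54 - 51) = 3.
Total collected = 0 + 1 + 3 = 4.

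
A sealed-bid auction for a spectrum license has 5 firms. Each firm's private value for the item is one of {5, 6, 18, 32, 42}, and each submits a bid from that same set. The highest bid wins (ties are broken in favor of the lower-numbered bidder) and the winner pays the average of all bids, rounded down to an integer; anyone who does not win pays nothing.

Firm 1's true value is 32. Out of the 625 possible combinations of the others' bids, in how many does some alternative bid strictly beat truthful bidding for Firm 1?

369

Others bid (5, 5, 5, 5): truth gives 22; bid 5 gives 27 > 22. Violating.
Others bid (5, 5, 5, 6): truth gives 22; bid 6 gives 27 > 22. Violating.
Others bid (5, 5, 5, 18): truth gives 19; bid 18 gives 22 > 19. Violating.
Others bid (5, 5, 5, 42): truth gives 0; bid 42 gives 13 > 0. Violating.
Others bid (5, 5, 5, 32): truth gives 17; no alternative beats it.
Others bid (5, 5, 6, 32): truth gives 16; no alternative beats it.
(Checking all 625 profiles: 369 have a profitable deviation, 256 do not.)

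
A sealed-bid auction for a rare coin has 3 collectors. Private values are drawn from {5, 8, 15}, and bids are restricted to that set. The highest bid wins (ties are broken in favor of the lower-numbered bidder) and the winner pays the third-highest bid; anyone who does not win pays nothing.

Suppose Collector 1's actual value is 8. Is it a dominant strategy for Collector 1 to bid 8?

Consider the case where Collector 2 bids 5 and Collector 3 bids 15.
Truthful bid 8: loses, pays 0, utility 0.
Bid 15 instead: wins, pays 5, utility 8 - 5 = 3.
Since 3 > 0, bidding 15 is strictly better here, so truthful bidding is not dominant.

No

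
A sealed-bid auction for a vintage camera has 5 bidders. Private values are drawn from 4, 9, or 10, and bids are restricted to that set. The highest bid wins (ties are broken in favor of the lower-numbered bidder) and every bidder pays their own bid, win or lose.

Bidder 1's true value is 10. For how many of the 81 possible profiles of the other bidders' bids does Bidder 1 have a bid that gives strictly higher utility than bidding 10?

Others bid (4, 4, 4, 4): truth gives 0; bid 4 gives 6 > 0. Violating.
Others bid (4, 4, 4, 9): truth gives 0; bid 9 gives 1 > 0. Violating.
Others bid (4, 4, 9, 4): truth gives 0; bid 9 gives 1 > 0. Violating.
Others bid (4, 4, 9, 9): truth gives 0; bid 9 gives 1 > 0. Violating.
Others bid (4, 4, 4, 10): truth gives 0; no alternative beats it.
Others bid (4, 4, 9, 10): truth gives 0; no alternative beats it.
(Checking all 81 profiles: 16 have a profitable deviation, 65 do not.)

16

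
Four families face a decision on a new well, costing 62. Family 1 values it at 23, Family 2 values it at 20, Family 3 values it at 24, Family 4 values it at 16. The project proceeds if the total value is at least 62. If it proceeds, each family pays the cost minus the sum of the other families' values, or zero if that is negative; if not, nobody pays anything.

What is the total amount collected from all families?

Total value 83 ≥ cost 62, so it is built.
Family 1: others sum to 60; max(0, 62 - 60) = 2.
Family 2: others sum to 63; max(0, 62 - 63) = 0.
Family 3: others sum to 59; max(0, 62 - 59) = 3.
Family 4: others sum to 67; max(0, 62 - 67) = 0.
Total collected = 2 + 0 + 3 + 0 = 5.

5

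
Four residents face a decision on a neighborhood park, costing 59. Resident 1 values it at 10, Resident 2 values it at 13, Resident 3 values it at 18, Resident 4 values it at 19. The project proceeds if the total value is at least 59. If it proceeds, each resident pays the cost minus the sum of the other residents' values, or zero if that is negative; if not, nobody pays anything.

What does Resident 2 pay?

12

Total value 60 ≥ cost 59, so the project is built.
The other residents' values sum to 47.
Cost minus that sum is 59 - 47 = 12.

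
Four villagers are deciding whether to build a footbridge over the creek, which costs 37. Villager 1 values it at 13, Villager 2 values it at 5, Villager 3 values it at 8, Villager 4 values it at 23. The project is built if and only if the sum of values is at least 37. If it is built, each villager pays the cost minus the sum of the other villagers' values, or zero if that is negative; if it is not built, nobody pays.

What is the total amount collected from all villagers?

Total value 49 ≥ cost 37, so it is built.
Villager 1: others sum to 36; max(0, 37 - 36) = 1.
Villager 2: others sum to 44; max(0, 37 - 44) = 0.
Villager 3: others sum to 41; max(0, 37 - 41) = 0.
Villager 4: others sum to 26; max(0, 37 - 26) = 11.
Total collected = 1 + 0 + 0 + 11 = 12.

12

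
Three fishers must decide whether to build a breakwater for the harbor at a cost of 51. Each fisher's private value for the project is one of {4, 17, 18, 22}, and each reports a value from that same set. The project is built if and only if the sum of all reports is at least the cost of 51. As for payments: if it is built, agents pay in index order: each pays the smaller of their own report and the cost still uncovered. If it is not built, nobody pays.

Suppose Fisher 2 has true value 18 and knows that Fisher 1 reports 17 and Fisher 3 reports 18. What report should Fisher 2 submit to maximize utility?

Report 4: project not built, utility 0.
Report 17: project built, pays 17, utility 18 - 17 = 1.
Report 18: project built, pays 18, utility 18 - 18 = 0.
Report 22: project built, pays 22, utility 18 - 22 = -4.
The best choice is 17 with utility 1.

17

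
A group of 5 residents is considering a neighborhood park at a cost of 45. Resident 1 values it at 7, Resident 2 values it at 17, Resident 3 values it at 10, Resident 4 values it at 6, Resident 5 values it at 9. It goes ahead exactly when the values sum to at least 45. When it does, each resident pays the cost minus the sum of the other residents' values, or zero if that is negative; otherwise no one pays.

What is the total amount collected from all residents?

Total value 49 ≥ cost 45, so it is built.
Resident 1: others sum to 42; max(0, 45 - 42) = 3.
Resident 2: others sum to 32; max(0, 45 - 32) = 13.
Resident 3: others sum to 39; max(0, 45 - 39) = 6.
Resident 4: others sum to 43; max(0, 45 - 43) = 2.
Resident 5: others sum to 40; max(0, 45 - 40) = 5.
Total collected = 3 + 13 + 6 + 2 + 5 = 29.

29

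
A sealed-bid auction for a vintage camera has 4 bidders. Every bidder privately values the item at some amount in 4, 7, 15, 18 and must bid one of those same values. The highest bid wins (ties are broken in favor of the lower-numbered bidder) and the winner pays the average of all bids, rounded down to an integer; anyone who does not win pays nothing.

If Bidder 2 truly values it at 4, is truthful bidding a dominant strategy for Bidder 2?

Check each profile of the others' bids and compare truth against every alternative bid.
Others bid (4, 7, 7): truth gives 0, best alternative gives -2.
Others bid (4, 4, 7): truth gives 0, best alternative gives -1.
Others bid (4, 7, 4): truth gives 0, best alternative gives -1.
Others bid (4, 4, 4): truth gives 0, best alternative gives 0.
Others bid (4, 4, 15): truth gives 0, best alternative gives 0.
Others bid (4, 4, 18): truth gives 0, best alternative gives 0.
(Remaining 58 profiles checked similarly; truth is weakly best in each.)
In every case the truthful bid is at least as good as any alternative, so it is a dominant strategy.

Yes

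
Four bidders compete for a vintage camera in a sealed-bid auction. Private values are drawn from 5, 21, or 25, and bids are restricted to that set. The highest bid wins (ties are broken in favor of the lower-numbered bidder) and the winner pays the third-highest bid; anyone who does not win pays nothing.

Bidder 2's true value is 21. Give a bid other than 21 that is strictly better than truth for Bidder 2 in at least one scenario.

25

Suppose Bidder 1 bids 5, Bidder 3 bids 5 and Bidder 4 bids 25.
Bid 21: loses, pays 0, utility 0.
Bid 25: wins, pays 5, utility 21 - 5 = 16.
So bidding 25 beats truth here (16 > 0).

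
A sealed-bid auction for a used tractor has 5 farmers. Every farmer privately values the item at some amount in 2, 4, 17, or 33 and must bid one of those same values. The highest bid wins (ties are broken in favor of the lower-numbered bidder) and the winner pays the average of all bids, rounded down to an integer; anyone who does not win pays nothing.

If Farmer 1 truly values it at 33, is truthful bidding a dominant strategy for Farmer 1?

Consider the case where Farmer 2 bids 2, Farmer 3 bids 2, Farmer 4 bids 2 and Farmer 5 bids 2.
Truthful bid 33: wins, pays 8, utility 33 - 8 = 25.
Bid 2 instead: wins, pays 2, utility 33 - 2 = 31.
Since 31 > 25, bidding 2 is strictly better here, so truthful bidding is not dominant.

No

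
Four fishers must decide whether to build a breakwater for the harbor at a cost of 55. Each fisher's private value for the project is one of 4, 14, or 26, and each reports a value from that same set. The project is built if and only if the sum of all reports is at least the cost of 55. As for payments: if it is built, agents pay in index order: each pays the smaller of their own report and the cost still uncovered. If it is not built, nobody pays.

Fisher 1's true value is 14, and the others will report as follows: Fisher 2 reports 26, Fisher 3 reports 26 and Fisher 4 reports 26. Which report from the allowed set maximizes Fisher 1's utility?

Report 4: project built, pays 4, utility 14 - 4 = 10.
Report 14: project built, pays 14, utility 14 - 14 = 0.
Report 26: project built, pays 26, utility 14 - 26 = -12.
The best choice is 4 with utility 10.

4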